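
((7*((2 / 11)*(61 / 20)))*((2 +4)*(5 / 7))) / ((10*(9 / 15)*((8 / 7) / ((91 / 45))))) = 38857 / 7920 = 4.91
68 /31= 2.19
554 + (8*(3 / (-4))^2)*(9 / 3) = 1135 / 2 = 567.50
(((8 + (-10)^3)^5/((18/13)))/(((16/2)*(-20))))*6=390257928306688/15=26017195220445.87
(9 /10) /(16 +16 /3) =27 /640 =0.04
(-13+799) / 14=56.14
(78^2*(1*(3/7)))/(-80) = -4563/140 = -32.59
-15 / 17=-0.88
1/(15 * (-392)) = -1/5880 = -0.00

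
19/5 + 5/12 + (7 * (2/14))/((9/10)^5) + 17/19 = 152692841/22438620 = 6.80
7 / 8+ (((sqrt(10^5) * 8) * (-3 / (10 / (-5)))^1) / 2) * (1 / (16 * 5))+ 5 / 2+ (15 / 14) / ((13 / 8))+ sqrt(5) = sqrt(5)+ 2937 / 728+ 15 * sqrt(10) / 2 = 29.99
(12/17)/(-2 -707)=-12/12053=-0.00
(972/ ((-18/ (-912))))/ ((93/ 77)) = 1264032/ 31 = 40775.23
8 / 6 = 4 / 3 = 1.33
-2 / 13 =-0.15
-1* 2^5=-32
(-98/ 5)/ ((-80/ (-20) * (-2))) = 49/ 20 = 2.45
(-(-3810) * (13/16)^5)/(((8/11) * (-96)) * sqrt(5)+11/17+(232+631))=749516183845 * sqrt(5)/5741363273728+1186748654150345/734894499037184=1.91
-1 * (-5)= 5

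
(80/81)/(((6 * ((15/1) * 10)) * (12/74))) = 74/10935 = 0.01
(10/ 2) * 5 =25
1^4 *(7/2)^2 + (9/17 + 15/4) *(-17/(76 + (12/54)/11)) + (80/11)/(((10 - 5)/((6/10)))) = 20143067/1655720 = 12.17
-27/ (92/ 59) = -17.32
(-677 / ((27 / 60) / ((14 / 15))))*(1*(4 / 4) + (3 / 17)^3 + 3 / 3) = -373546936 / 132651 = -2816.01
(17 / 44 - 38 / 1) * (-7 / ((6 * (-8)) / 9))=-34755 / 704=-49.37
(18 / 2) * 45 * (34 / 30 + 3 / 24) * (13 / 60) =110.42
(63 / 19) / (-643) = -63 / 12217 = -0.01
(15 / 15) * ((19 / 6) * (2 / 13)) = 19 / 39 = 0.49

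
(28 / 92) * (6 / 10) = 21 / 115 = 0.18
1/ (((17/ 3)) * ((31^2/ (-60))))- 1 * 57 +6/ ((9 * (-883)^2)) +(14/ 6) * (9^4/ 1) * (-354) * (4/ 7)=-118340936689187957/ 38213337579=-3096849.01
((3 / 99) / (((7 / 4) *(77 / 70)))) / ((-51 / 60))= -800 / 43197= -0.02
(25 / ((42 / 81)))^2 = 455625 / 196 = 2324.62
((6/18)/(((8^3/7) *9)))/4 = 7/55296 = 0.00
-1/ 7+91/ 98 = 11/ 14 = 0.79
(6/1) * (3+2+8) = 78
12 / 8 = 3 / 2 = 1.50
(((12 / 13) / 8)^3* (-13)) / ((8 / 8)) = -27 / 1352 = -0.02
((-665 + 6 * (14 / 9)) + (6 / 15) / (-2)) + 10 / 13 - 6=-128914 / 195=-661.10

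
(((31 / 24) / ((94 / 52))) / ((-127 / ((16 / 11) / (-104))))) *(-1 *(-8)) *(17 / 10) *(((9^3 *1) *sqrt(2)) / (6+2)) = 128061 *sqrt(2) / 1313180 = 0.14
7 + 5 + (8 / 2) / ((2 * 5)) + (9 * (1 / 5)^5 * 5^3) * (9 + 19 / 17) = 6818 / 425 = 16.04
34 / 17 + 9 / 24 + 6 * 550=26419 / 8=3302.38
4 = 4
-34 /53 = -0.64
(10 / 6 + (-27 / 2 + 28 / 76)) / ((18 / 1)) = -1307 / 2052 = -0.64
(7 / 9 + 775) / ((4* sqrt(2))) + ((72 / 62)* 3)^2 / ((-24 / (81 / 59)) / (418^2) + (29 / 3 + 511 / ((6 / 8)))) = 13756369968 / 783173003339 + 3491* sqrt(2) / 36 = 137.16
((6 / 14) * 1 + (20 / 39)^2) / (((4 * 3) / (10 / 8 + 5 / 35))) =7363 / 91728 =0.08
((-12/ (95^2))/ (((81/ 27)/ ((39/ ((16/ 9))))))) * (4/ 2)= -351/ 18050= -0.02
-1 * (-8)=8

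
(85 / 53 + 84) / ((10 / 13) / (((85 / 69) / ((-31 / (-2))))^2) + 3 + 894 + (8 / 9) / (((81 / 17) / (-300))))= 41420586870 / 465871138069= 0.09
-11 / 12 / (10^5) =-11 / 1200000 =-0.00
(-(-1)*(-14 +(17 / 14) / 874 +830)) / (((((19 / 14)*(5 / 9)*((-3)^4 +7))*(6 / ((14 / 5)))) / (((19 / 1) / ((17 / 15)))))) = 37001727 / 384560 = 96.22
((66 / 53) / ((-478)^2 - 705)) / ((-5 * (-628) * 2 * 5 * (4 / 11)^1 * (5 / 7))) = 2541 / 3790698118000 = 0.00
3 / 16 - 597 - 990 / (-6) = -6909 / 16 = -431.81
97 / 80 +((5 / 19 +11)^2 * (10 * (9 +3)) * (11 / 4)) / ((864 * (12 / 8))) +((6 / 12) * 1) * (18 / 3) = 36.51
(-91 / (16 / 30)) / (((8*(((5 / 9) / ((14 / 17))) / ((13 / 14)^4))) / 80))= -1880.42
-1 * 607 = -607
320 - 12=308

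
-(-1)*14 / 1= 14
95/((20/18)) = 171/2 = 85.50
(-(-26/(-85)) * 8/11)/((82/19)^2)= -0.01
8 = 8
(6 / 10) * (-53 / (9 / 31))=-1643 / 15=-109.53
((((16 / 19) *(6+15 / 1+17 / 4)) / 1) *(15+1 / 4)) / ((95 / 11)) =67771 / 1805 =37.55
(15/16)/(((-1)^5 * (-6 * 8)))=5/256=0.02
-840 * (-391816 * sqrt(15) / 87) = 109708480 * sqrt(15) / 29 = 14651693.65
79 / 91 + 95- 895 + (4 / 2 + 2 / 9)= -652669 / 819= -796.91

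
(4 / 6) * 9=6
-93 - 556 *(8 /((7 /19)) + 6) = -108515 /7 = -15502.14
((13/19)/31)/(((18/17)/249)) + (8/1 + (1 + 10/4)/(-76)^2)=14171611/1074336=13.19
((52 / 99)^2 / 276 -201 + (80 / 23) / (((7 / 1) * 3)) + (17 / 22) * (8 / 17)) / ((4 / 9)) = -949000259 / 2103948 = -451.06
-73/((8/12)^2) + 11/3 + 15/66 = -21167/132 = -160.36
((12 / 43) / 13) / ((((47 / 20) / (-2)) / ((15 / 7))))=-7200 / 183911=-0.04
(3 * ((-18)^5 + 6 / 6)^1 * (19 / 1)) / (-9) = 35901773 / 3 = 11967257.67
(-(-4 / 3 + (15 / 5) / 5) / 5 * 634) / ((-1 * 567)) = -6974 / 42525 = -0.16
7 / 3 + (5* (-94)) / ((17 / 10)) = -13981 / 51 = -274.14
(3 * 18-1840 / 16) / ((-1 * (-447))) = -61 / 447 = -0.14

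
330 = 330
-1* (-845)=845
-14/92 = -7/46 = -0.15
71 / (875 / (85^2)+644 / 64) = 328304 / 47089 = 6.97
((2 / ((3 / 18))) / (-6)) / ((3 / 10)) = -20 / 3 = -6.67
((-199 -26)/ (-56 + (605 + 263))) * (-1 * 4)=1.11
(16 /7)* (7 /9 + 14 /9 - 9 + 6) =-32 /21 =-1.52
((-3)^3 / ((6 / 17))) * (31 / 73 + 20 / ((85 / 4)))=-15255 / 146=-104.49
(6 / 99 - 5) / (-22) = 163 / 726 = 0.22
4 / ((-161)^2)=4 / 25921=0.00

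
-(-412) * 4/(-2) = -824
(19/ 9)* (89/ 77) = 1691/ 693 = 2.44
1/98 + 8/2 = 393/98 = 4.01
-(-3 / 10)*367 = 1101 / 10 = 110.10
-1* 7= -7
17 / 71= 0.24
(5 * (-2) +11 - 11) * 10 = -100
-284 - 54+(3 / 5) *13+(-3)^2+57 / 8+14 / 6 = -311.74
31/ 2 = 15.50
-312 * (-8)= 2496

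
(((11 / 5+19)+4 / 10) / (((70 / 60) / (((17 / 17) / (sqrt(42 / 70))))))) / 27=8 * sqrt(15) / 35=0.89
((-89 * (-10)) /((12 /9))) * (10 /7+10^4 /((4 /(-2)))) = -23355825 /7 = -3336546.43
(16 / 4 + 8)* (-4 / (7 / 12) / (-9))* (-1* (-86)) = 5504 / 7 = 786.29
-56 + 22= -34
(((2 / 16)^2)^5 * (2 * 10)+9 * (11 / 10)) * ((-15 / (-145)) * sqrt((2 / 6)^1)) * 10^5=8304721935625 * sqrt(3) / 243269632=59128.63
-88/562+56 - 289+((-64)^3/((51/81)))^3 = -99636251047259945276253/1380553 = -72171261115842669.77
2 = 2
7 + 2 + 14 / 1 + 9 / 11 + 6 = 328 / 11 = 29.82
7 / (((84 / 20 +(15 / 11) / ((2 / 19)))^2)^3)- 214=-9661513694236583634326 / 45147260311390236609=-214.00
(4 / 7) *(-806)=-3224 / 7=-460.57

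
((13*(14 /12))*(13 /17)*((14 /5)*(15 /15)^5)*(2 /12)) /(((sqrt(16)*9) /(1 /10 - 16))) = -438893 /183600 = -2.39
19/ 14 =1.36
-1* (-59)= 59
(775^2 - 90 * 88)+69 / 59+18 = 34970726 / 59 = 592724.17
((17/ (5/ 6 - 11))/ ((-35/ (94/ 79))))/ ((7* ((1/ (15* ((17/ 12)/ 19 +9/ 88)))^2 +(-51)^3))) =-37717705860/ 616098735777931721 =-0.00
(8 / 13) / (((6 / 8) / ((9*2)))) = 192 / 13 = 14.77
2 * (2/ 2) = 2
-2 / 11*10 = -20 / 11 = -1.82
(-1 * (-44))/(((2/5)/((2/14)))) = 110/7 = 15.71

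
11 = 11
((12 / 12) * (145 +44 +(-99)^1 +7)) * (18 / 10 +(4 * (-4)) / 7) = -1649 / 35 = -47.11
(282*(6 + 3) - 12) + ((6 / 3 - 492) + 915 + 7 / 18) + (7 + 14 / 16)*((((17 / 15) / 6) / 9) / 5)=10625119 / 3600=2951.42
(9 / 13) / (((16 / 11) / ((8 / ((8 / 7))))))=693 / 208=3.33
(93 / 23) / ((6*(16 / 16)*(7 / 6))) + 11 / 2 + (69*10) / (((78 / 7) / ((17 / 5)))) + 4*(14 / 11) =10208721 / 46046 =221.71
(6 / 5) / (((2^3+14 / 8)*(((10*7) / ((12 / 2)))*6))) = 4 / 2275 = 0.00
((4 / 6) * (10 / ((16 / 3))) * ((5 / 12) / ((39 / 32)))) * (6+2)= 400 / 117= 3.42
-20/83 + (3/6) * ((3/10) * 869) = 215981/1660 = 130.11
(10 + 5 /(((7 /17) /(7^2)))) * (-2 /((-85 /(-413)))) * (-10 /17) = 3458.34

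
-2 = -2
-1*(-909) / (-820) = -909 / 820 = -1.11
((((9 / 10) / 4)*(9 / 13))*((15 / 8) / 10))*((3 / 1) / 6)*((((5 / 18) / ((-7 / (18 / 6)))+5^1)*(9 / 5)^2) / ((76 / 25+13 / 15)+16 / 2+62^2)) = 807003 / 13474080256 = 0.00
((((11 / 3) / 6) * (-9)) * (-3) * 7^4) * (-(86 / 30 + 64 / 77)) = -1464953 / 10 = -146495.30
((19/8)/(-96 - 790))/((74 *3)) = -19/1573536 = -0.00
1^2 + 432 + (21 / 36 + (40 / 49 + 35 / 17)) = 4362839 / 9996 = 436.46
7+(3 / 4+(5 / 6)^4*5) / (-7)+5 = 104767 / 9072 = 11.55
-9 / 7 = -1.29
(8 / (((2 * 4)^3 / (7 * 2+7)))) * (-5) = -105 / 64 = -1.64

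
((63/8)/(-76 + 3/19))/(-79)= 1197/910712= 0.00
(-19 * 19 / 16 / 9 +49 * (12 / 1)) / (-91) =-84311 / 13104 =-6.43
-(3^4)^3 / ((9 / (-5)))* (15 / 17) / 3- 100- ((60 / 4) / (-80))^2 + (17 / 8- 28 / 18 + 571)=3419691455 / 39168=87308.30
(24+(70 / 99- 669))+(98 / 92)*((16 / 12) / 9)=-644.14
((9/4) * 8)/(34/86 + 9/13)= 5031/304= 16.55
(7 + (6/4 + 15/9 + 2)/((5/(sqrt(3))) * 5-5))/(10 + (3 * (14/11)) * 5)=31 * sqrt(3)/3840 + 1571/6400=0.26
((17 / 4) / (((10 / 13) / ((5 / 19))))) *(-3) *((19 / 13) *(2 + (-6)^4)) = -33099 / 4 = -8274.75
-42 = -42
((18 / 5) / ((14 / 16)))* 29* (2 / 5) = 8352 / 175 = 47.73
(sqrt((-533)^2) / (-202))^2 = 6.96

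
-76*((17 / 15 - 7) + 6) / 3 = -152 / 45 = -3.38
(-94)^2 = 8836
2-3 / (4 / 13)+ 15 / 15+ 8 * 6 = 165 / 4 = 41.25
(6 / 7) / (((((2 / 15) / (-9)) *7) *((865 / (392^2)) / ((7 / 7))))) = -254016 / 173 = -1468.30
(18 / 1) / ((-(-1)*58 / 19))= 171 / 29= 5.90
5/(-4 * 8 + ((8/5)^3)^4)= 1220703125/60906976736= 0.02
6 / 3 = 2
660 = 660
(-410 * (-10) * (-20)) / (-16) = 5125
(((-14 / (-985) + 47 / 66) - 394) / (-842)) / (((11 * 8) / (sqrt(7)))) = 25566721 * sqrt(7) / 4816980960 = 0.01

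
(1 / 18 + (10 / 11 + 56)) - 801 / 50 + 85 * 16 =3467338 / 2475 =1400.94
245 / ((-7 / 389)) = -13615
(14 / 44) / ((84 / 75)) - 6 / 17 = -103 / 1496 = -0.07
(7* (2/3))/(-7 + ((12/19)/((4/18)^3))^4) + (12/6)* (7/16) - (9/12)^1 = 68630567112259/549042668616216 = 0.13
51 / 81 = 17 / 27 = 0.63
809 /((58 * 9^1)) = 809 /522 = 1.55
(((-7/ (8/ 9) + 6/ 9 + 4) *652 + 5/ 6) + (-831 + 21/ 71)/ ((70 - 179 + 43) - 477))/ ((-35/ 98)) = 375924934/ 64255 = 5850.52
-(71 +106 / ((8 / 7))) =-655 / 4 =-163.75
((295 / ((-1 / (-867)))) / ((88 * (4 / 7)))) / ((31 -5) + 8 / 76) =34016745 / 174592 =194.84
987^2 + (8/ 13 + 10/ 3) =37992745/ 39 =974172.95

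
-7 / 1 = -7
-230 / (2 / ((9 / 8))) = -1035 / 8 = -129.38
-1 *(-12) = 12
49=49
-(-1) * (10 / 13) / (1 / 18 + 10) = 180 / 2353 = 0.08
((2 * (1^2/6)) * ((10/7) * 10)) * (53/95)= 2.66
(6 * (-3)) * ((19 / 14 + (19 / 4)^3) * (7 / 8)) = -437589 / 256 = -1709.33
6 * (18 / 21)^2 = 4.41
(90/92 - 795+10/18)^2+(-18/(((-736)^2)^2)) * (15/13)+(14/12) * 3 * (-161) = 97180157279912973641/154493293953024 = 629025.08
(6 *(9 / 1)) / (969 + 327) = 1 / 24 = 0.04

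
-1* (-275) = 275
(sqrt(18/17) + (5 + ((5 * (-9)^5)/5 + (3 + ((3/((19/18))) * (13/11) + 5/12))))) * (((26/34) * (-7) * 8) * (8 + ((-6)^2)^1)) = 111238083.17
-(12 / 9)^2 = -16 / 9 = -1.78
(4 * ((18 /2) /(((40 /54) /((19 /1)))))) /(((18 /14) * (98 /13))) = 6669 /70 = 95.27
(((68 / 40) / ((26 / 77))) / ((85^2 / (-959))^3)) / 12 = -67912004083 / 69218028750000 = -0.00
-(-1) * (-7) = -7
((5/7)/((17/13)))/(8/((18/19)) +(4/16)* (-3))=2340/32963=0.07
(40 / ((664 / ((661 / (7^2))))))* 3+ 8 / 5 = 82111 / 20335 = 4.04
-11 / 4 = -2.75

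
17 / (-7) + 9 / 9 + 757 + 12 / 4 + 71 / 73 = 759.54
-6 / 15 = -2 / 5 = -0.40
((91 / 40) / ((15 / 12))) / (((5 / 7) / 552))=175812 / 125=1406.50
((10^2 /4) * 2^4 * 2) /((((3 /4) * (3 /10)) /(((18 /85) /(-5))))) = -2560 /17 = -150.59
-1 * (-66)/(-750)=-11/125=-0.09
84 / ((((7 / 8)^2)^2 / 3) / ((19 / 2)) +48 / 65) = 637378560 / 5759393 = 110.67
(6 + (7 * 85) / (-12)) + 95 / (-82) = -22013 / 492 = -44.74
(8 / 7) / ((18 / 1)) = 4 / 63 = 0.06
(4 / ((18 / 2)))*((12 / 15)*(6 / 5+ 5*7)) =12.87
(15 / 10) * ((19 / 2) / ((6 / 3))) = 7.12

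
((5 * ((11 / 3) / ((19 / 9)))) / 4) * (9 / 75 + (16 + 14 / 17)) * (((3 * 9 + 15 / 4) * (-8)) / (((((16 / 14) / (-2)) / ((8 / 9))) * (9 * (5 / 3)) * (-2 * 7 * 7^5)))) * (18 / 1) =-512787 / 7142975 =-0.07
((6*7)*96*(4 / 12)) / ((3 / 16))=7168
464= 464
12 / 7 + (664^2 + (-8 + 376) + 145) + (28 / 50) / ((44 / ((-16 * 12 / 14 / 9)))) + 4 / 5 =441411.49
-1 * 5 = -5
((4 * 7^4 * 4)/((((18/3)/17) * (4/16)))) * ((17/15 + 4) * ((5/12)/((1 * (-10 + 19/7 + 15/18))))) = -352005808/2439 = -144323.82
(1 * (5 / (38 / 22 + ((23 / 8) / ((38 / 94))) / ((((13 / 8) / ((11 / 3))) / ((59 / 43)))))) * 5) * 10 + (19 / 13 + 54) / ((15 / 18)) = 20849660553 / 270486320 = 77.08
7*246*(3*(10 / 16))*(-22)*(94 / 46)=-6677055 / 46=-145153.37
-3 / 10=-0.30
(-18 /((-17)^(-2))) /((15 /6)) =-10404 /5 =-2080.80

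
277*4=1108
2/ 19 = 0.11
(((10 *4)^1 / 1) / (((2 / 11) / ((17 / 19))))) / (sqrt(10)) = 62.25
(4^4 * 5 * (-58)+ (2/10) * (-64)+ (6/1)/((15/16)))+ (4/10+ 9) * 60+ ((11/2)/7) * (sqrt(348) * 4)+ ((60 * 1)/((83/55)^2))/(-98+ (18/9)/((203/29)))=-144665974651/1963365+ 44 * sqrt(87)/7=-73624.04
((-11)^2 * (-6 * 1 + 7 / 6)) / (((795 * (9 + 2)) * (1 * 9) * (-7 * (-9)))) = -319 / 2704590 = -0.00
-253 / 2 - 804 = -1861 / 2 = -930.50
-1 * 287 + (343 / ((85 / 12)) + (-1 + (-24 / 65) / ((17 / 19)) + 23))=-239773 / 1105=-216.99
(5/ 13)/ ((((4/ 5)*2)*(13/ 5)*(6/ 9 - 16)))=-375/ 62192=-0.01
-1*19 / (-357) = 19 / 357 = 0.05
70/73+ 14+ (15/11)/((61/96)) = 837852/48983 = 17.10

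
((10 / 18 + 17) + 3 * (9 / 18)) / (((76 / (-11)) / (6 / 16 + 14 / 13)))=-569723 / 142272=-4.00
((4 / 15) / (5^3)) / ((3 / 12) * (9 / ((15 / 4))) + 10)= 4 / 19875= 0.00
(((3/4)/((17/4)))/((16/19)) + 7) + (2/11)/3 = 65257/8976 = 7.27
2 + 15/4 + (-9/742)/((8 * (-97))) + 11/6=13099295/1727376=7.58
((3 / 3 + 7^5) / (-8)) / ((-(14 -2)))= 2101 / 12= 175.08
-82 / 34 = -41 / 17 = -2.41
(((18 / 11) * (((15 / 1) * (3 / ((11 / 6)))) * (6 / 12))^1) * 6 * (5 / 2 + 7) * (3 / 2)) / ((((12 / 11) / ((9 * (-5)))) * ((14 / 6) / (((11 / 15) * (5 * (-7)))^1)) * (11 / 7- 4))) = -21815325 / 68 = -320813.60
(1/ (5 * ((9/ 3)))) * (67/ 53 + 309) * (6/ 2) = 16444/ 265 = 62.05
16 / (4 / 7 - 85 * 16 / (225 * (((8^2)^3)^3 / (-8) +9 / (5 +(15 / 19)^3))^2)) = 28.00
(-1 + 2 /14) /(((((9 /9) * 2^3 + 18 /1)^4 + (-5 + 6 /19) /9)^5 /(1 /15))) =-292422339702 /101979547958212347967973084134870843578245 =-0.00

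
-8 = -8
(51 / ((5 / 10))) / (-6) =-17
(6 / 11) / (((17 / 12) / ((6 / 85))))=432 / 15895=0.03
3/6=1/2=0.50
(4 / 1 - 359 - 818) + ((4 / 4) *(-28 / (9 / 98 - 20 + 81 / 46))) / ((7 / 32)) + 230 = -4785495 / 5113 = -935.95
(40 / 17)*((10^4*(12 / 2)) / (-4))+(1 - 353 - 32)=-606528 / 17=-35678.12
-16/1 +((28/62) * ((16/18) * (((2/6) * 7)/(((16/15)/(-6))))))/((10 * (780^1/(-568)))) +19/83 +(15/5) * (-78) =-375379171/1505205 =-249.39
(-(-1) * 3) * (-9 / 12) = -9 / 4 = -2.25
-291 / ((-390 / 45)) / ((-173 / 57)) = -49761 / 4498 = -11.06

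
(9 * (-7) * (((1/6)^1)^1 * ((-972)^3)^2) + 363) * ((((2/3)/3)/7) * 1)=-5903310539417775886/21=-281110025686560756.48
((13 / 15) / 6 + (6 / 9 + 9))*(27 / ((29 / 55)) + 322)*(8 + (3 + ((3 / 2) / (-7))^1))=1443063059 / 36540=39492.69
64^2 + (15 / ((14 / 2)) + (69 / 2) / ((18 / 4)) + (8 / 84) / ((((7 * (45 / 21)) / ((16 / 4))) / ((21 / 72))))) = 3879997 / 945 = 4105.82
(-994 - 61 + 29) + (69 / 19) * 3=-1015.11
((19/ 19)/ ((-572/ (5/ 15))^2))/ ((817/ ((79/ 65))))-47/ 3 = -2449889991041/ 156375956880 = -15.67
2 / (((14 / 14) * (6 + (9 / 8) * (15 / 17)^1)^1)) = 272 / 951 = 0.29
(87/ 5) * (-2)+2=-164/ 5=-32.80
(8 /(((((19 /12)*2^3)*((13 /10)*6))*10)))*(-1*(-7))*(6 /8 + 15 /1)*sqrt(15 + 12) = 4.64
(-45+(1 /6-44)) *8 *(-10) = 21320 /3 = 7106.67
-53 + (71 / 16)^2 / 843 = -11432783 / 215808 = -52.98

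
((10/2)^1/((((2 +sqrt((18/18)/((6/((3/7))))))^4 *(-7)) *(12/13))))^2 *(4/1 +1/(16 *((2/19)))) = 6075511473577/321538321500000 - 26775479003 *sqrt(14)/6698715031250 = 0.00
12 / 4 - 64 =-61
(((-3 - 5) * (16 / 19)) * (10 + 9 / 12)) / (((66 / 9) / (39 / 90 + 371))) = -348472 / 95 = -3668.13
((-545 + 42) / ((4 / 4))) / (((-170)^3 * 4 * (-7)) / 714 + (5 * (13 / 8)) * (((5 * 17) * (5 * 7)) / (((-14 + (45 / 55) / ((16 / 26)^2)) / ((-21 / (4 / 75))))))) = -2515503 / 4983792250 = -0.00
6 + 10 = 16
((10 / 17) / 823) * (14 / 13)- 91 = -16551213 / 181883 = -91.00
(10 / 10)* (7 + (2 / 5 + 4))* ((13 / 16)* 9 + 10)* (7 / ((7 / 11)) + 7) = 142101 / 40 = 3552.52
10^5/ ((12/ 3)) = 25000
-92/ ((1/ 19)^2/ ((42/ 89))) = -1394904/ 89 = -15673.08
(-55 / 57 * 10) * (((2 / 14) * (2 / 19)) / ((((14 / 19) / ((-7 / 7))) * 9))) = 550 / 25137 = 0.02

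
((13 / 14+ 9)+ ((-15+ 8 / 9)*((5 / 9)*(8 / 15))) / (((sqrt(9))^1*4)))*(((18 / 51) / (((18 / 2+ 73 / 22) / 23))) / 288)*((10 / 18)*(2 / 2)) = 123685375 / 10156113072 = 0.01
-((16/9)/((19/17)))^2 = -73984/29241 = -2.53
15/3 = 5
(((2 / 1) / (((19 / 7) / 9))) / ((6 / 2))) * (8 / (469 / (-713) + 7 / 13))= -222456 / 1501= -148.21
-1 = -1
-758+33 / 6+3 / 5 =-7519 / 10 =-751.90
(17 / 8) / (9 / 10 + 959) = 85 / 38396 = 0.00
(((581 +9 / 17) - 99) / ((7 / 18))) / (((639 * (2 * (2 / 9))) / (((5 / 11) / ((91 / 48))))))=1.05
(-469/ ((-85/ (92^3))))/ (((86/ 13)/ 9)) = 21364473312/ 3655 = 5845273.14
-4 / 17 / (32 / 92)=-23 / 34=-0.68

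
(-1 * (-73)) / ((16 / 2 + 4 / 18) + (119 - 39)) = 0.83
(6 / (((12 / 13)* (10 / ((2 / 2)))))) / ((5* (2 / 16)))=26 / 25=1.04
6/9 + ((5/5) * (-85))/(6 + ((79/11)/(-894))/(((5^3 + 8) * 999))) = -317507221112/23519053167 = -13.50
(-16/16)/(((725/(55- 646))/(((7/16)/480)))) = 1379/1856000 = 0.00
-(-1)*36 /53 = 36 /53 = 0.68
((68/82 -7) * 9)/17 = -2277/697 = -3.27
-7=-7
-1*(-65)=65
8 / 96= 0.08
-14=-14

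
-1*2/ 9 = -0.22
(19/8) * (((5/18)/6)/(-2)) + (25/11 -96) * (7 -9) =3562091/19008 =187.40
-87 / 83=-1.05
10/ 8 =5/ 4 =1.25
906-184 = 722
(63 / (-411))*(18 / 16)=-189 / 1096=-0.17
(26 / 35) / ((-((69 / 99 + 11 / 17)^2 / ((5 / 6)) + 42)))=-1363791 / 81086257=-0.02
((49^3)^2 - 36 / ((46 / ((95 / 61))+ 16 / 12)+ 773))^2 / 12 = 10055751040257643323813537796249 / 629858215308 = 15965102614943891330.23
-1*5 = -5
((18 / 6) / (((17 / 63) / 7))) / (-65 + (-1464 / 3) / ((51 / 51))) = -189 / 1343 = -0.14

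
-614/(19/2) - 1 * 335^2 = -2133503/19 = -112289.63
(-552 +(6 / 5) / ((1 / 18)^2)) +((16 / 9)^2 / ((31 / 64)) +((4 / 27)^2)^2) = -12905814736 / 82373355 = -156.67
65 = 65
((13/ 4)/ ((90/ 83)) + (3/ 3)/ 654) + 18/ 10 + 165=6662903/ 39240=169.80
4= 4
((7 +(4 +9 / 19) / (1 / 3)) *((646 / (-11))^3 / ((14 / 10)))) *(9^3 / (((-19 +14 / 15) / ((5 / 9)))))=167221442412000 / 2524907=66228753.14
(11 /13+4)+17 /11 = 6.39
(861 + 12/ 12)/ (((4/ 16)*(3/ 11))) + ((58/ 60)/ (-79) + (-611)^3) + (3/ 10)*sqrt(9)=-90094162541/ 395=-228086487.45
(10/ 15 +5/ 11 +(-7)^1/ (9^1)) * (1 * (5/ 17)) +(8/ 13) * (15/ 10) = 1318/ 1287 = 1.02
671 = 671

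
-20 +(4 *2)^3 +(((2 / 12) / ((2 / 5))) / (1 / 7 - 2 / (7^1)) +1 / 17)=99785 / 204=489.14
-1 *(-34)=34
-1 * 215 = -215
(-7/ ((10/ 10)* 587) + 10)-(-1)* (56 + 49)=67498/ 587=114.99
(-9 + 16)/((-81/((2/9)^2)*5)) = -28/32805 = -0.00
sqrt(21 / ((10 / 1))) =sqrt(210) / 10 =1.45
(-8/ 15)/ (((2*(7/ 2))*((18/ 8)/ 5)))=-32/ 189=-0.17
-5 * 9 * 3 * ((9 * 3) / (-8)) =3645 / 8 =455.62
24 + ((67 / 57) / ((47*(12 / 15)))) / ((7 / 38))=47711 / 1974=24.17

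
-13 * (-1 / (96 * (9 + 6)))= 13 / 1440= 0.01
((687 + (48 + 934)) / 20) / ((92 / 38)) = 31711 / 920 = 34.47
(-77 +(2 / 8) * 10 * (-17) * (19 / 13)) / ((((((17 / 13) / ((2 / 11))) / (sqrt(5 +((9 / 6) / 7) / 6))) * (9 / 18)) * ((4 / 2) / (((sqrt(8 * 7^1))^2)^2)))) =-810208 * sqrt(987) / 187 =-136117.35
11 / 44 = 1 / 4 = 0.25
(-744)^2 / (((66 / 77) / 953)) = 615439776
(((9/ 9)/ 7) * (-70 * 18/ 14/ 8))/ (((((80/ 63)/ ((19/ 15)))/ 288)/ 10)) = -4617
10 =10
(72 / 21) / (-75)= -8 / 175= -0.05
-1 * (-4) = 4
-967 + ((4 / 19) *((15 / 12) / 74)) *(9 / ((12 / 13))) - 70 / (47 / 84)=-288665131 / 264328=-1092.07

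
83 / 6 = 13.83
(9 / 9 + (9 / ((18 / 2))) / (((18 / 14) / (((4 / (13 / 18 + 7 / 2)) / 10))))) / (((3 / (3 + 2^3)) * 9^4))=374 / 623295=0.00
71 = 71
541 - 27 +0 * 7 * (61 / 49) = 514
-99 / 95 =-1.04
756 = 756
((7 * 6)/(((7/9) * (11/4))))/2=108/11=9.82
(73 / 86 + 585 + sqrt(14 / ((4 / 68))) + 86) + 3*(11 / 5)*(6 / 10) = sqrt(238) + 1452989 / 2150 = 691.24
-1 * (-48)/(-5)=-48/5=-9.60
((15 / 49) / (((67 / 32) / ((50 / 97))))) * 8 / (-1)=-0.60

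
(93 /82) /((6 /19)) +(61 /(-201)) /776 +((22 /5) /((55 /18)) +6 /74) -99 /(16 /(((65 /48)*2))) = -1102217807933 /94646236800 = -11.65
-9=-9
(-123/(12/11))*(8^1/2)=-451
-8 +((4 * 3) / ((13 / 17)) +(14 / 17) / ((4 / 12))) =2246 / 221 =10.16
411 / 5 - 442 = -1799 / 5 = -359.80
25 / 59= 0.42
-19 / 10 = -1.90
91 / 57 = 1.60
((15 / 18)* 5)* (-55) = -1375 / 6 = -229.17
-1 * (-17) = 17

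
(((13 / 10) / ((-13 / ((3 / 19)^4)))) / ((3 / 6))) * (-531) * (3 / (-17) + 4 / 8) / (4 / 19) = 473121 / 4664120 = 0.10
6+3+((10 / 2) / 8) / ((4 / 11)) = 10.72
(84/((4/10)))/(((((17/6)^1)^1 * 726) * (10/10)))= 210/2057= 0.10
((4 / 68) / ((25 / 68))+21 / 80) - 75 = -29831 / 400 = -74.58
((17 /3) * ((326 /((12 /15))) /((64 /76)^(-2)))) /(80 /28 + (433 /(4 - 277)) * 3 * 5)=-32276608 /412623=-78.22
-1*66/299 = -66/299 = -0.22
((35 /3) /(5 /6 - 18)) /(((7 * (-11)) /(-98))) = -980 /1133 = -0.86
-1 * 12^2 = -144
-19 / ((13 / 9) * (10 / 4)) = -342 / 65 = -5.26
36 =36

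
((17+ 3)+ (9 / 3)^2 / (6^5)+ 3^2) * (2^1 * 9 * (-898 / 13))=-11250593 / 312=-36059.59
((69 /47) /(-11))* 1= -69 /517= -0.13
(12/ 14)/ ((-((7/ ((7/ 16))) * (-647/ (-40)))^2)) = -75/ 5860526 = -0.00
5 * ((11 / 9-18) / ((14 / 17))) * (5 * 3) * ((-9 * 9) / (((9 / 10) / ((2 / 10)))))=192525 / 7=27503.57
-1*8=-8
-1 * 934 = -934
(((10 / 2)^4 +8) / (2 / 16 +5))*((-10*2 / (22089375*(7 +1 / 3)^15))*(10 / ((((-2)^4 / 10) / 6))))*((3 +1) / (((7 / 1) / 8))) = -1009206459 / 502182759689785604682560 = -0.00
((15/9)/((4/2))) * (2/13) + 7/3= 32/13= 2.46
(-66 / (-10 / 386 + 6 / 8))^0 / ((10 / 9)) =9 / 10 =0.90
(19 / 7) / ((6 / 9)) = 57 / 14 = 4.07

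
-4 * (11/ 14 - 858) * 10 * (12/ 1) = 2880240/ 7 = 411462.86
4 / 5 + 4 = 4.80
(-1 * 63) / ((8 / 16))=-126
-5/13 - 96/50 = -749/325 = -2.30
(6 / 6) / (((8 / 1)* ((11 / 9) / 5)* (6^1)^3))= 5 / 2112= 0.00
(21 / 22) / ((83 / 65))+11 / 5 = 26911 / 9130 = 2.95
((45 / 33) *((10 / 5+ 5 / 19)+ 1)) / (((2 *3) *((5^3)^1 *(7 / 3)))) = 0.00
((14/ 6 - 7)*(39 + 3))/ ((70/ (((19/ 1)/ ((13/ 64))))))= -17024/ 65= -261.91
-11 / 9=-1.22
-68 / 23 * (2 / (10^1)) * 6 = -408 / 115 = -3.55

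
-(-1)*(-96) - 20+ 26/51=-5890/51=-115.49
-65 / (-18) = 65 / 18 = 3.61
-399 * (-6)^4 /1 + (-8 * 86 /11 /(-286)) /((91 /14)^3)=-1787049885872 /3455881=-517104.00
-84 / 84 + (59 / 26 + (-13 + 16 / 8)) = -253 / 26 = -9.73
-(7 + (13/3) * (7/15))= -406/45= -9.02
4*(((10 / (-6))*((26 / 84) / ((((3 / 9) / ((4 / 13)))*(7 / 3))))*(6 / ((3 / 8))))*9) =-5760 / 49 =-117.55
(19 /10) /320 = 19 /3200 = 0.01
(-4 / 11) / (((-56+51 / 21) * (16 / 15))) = 7 / 1100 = 0.01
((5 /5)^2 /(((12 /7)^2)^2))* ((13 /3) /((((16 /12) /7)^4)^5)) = 35736756536327978138324326191 /281474976710656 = 126962463782575.62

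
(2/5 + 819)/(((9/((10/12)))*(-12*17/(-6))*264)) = 241/28512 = 0.01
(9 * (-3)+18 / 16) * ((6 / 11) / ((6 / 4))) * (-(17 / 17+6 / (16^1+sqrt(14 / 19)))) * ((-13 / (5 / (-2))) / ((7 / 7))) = 8979867 / 133375 - 8073 * sqrt(266) / 133375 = 66.34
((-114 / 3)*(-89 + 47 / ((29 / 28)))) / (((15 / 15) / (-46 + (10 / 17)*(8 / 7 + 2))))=-252559780 / 3451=-73184.52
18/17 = 1.06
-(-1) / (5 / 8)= 8 / 5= 1.60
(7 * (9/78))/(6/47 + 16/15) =14805/21892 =0.68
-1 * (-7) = 7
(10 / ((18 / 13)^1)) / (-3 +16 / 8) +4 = -29 / 9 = -3.22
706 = 706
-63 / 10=-6.30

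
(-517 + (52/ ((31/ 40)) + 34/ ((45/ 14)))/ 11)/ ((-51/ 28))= 219100252/ 782595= 279.97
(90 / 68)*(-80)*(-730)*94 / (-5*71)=-24703200 / 1207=-20466.61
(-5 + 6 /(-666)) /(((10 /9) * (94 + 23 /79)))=-21962 /459355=-0.05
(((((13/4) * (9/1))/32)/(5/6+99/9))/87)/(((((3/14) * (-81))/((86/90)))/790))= -309127/8005392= -0.04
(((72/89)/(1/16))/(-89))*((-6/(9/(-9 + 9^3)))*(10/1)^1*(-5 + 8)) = 16588800/7921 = 2094.28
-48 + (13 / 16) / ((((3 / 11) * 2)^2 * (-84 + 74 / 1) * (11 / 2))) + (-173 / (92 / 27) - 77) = -11646409 / 66240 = -175.82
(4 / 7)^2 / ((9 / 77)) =2.79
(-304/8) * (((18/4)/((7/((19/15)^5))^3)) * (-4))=69.13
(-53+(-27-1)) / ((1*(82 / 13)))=-1053 / 82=-12.84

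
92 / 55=1.67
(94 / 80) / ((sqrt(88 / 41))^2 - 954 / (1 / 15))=-1927 / 23464880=-0.00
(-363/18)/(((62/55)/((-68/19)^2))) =-7693180/33573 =-229.15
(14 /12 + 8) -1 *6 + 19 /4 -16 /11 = 853 /132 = 6.46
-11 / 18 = -0.61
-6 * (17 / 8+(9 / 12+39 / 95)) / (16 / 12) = -22473 / 1520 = -14.78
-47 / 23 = -2.04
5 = 5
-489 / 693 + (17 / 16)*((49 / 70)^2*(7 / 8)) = -739439 / 2956800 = -0.25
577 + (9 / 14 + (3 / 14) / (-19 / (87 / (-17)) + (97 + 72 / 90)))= 51015293 / 88316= 577.64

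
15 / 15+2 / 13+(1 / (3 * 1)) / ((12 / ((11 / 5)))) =2843 / 2340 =1.21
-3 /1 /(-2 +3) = -3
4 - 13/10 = 2.70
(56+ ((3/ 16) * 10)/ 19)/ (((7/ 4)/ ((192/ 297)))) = 20.72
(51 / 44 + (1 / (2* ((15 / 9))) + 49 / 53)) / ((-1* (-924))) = 0.00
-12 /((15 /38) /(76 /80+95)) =-2916.88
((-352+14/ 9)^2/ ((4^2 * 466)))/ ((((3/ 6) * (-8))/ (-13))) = 32330077/ 603936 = 53.53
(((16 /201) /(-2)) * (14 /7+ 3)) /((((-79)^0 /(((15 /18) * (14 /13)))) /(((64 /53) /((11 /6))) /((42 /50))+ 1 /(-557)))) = -39518200 /282840701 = -0.14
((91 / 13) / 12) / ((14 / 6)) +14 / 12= 1.42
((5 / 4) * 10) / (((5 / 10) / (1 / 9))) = 25 / 9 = 2.78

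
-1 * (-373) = 373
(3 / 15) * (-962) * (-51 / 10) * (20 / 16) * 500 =613275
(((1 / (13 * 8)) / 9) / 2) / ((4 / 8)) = 1 / 936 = 0.00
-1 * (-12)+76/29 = 424/29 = 14.62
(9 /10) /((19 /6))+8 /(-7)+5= 2754 /665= 4.14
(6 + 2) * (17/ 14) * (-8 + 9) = 68/ 7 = 9.71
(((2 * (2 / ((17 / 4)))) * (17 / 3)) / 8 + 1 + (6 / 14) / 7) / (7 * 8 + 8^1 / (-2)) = 127 / 3822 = 0.03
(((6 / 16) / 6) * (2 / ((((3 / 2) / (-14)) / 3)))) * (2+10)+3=-39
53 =53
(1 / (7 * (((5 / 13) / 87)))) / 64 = 1131 / 2240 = 0.50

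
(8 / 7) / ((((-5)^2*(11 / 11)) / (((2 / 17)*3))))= 48 / 2975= 0.02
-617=-617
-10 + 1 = -9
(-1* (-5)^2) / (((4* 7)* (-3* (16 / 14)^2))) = 175 / 768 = 0.23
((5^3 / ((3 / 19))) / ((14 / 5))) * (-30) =-59375 / 7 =-8482.14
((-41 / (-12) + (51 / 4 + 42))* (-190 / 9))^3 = -36445767198875 / 19683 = -1851636803.28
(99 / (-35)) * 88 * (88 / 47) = -766656 / 1645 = -466.05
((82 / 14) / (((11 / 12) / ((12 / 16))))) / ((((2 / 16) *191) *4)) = 738 / 14707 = 0.05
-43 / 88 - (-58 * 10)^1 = 50997 / 88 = 579.51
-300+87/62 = -18513/62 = -298.60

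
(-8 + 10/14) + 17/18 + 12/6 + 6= 209/126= 1.66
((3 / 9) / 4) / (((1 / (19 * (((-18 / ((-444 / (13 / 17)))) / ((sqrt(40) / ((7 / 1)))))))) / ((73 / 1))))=126217 * sqrt(10) / 100640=3.97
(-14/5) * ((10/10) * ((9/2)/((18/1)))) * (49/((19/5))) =-343/38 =-9.03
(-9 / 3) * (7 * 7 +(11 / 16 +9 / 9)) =-2433 / 16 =-152.06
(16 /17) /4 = 4 /17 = 0.24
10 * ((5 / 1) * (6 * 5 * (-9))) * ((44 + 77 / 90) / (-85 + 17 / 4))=2422200 / 323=7499.07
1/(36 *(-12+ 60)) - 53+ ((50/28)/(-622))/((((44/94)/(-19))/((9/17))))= -37239947917/703467072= -52.94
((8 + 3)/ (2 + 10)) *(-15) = -55/ 4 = -13.75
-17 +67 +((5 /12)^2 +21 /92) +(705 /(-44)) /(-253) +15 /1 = 65.47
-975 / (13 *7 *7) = -1.53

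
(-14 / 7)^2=4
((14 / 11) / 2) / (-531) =-7 / 5841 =-0.00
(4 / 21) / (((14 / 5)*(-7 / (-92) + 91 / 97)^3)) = 7106875130240 / 108995113868697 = 0.07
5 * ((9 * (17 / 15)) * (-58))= -2958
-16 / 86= -8 / 43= -0.19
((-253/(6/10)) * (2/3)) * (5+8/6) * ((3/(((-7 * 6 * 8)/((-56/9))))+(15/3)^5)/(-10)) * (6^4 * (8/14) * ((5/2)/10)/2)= 1081594228/21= 51504487.05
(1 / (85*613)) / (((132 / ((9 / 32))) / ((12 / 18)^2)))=1 / 55022880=0.00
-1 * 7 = -7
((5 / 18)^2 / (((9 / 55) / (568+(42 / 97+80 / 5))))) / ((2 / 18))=38974375 / 15714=2480.23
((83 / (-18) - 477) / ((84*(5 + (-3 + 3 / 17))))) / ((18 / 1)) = -147373 / 1006992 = -0.15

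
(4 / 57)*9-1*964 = -18304 / 19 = -963.37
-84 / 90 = -14 / 15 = -0.93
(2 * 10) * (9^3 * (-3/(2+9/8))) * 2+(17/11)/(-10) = -3079313/110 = -27993.75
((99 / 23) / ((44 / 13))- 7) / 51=-31 / 276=-0.11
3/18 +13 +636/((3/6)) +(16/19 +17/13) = 1907803/1482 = 1287.32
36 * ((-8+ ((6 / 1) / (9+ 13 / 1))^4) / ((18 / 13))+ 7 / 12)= -2735761 / 14641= -186.86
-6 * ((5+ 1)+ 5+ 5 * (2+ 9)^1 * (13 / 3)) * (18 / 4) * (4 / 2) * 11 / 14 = -74052 / 7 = -10578.86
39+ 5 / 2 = 83 / 2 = 41.50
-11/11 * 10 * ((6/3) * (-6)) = 120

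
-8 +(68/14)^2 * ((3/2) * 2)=3076/49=62.78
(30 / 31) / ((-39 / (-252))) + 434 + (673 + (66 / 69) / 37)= 1113.28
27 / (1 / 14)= 378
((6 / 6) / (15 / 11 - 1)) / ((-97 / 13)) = -143 / 388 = -0.37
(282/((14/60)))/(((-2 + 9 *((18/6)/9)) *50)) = 846/35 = 24.17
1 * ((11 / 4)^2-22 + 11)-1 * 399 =-6439 / 16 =-402.44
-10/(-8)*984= 1230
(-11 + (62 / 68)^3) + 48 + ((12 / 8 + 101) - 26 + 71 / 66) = 149591527 / 1297032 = 115.33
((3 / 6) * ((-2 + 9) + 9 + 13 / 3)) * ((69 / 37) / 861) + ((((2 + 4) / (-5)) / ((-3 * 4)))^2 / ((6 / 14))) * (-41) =-992501 / 1061900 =-0.93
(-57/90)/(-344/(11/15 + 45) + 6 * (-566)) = 6517/35022240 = 0.00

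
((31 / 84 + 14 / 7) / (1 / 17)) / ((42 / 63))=3383 / 56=60.41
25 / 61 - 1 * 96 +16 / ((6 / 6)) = -4855 / 61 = -79.59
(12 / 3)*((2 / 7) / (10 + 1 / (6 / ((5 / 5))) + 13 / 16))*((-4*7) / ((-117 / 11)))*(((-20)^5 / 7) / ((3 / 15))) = -90112000000 / 143871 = -626338.87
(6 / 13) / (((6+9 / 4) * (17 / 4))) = 32 / 2431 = 0.01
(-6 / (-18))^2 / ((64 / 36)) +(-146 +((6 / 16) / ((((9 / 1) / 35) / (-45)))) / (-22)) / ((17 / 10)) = -251523 / 2992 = -84.07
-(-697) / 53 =697 / 53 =13.15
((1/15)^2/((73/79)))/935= 79/15357375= 0.00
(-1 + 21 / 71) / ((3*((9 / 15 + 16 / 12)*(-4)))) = 125 / 4118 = 0.03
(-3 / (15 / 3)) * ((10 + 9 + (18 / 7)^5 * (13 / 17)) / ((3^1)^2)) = -5998609 / 857157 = -7.00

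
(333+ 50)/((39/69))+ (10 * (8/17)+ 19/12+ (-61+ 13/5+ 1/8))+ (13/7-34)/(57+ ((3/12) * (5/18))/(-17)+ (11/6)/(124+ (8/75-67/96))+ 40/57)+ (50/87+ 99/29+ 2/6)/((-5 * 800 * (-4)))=2477243942780352460509/3963127905050678000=625.07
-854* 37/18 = -15799/9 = -1755.44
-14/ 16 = -7/ 8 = -0.88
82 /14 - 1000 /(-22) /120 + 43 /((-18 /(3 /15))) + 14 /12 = 6.92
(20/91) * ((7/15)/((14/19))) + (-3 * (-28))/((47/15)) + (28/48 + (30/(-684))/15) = 80532617/2925468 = 27.53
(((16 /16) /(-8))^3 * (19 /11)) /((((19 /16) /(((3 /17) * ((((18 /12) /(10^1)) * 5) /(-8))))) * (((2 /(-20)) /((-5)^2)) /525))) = -590625 /95744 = -6.17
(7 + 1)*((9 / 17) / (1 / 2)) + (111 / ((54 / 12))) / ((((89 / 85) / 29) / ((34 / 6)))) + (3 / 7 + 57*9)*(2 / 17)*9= 421641130 / 95319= 4423.47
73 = 73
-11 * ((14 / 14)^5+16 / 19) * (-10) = 3850 / 19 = 202.63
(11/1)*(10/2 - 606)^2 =3973211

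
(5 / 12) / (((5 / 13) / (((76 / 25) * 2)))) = 494 / 75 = 6.59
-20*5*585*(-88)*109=561132000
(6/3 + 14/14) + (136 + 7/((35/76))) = 771/5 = 154.20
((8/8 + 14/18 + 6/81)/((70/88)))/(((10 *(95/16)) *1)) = 704/17955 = 0.04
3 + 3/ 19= 60/ 19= 3.16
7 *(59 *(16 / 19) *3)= 19824 / 19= 1043.37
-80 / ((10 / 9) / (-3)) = 216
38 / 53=0.72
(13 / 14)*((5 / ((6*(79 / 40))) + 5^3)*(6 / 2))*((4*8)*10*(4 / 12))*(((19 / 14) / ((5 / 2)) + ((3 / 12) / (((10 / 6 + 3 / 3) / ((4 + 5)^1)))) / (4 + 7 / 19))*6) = 52877624150 / 321293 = 164577.58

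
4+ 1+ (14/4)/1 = 17/2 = 8.50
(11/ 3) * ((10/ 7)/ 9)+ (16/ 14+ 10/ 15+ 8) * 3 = 30.01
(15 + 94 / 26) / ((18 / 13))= 13.44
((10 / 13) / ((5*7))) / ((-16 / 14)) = -1 / 52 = -0.02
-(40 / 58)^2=-400 / 841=-0.48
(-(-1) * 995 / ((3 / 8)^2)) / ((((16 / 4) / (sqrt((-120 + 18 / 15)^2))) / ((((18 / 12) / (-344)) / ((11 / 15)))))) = -53730 / 43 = -1249.53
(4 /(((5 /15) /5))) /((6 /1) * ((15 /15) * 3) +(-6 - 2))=6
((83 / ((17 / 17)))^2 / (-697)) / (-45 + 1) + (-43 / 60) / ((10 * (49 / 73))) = 26567437 / 225409800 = 0.12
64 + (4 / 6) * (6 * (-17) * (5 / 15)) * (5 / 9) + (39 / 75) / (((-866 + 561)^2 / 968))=3228307268 / 62791875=51.41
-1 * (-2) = 2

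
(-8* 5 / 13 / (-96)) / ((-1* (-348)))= 0.00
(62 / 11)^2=3844 / 121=31.77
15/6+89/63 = 493/126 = 3.91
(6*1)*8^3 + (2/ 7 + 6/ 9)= 64532/ 21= 3072.95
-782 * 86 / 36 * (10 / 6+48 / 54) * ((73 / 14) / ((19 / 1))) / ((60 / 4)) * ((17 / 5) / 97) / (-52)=479893459 / 8150851800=0.06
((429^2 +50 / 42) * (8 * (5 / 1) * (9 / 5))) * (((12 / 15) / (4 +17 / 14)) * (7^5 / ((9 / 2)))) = 8314513792256 / 1095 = 7593163280.60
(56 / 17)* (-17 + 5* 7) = 59.29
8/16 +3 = 7/2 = 3.50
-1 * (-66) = 66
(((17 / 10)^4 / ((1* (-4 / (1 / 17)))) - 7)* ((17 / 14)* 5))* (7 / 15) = -1614507 / 80000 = -20.18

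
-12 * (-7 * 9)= 756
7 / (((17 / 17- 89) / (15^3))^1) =-23625 / 88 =-268.47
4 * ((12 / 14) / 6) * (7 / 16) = 0.25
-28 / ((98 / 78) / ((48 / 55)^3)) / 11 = -17252352 / 12810875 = -1.35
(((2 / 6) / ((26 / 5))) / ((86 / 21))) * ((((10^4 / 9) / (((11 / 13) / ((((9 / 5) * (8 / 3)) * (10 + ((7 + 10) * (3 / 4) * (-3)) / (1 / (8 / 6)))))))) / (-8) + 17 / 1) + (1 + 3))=505.97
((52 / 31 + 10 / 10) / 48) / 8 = 83 / 11904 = 0.01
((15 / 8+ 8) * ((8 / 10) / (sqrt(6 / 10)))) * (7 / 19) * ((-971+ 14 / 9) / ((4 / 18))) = -964985 * sqrt(15) / 228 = -16391.98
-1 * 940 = -940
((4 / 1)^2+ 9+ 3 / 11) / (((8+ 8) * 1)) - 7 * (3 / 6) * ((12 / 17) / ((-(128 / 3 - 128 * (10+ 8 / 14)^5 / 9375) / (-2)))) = 621636712331 / 392855901152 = 1.58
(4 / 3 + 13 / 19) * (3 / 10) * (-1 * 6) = -69 / 19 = -3.63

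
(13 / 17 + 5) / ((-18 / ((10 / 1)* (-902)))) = 441980 / 153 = 2888.76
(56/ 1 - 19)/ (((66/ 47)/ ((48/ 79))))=13912/ 869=16.01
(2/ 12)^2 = 1/ 36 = 0.03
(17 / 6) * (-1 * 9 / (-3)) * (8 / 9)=68 / 9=7.56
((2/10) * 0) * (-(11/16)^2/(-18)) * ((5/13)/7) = 0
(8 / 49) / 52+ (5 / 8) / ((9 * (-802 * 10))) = 230339 / 73565856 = 0.00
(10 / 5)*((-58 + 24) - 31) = -130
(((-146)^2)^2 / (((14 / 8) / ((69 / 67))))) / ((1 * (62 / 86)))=370897942.57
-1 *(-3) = 3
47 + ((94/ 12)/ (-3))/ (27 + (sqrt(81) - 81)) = 38117/ 810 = 47.06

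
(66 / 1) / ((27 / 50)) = 1100 / 9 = 122.22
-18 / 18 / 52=-1 / 52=-0.02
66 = 66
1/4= 0.25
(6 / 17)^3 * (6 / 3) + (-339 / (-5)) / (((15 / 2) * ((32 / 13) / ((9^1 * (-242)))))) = -7859441133 / 982600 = -7998.62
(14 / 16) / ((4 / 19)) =133 / 32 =4.16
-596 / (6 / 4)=-1192 / 3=-397.33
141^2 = 19881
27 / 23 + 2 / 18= 266 / 207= 1.29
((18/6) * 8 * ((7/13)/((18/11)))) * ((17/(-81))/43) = -5236/135837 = -0.04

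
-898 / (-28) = 449 / 14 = 32.07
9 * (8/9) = 8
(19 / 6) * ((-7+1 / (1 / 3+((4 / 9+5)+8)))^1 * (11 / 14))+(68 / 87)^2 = -436902185 / 26279568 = -16.63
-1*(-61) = 61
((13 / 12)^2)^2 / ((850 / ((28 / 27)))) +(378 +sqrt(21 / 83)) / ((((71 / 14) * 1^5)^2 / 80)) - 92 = 15680 * sqrt(1743) / 418403 +649981298942407 / 599741884800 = 1085.33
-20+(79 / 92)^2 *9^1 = -13.36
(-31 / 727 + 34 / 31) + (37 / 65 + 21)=33141079 / 1464905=22.62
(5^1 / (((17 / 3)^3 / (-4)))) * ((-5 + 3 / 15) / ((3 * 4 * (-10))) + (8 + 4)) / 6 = -5418 / 24565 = -0.22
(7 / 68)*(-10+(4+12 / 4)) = -21 / 68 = -0.31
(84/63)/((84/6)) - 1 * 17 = -355/21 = -16.90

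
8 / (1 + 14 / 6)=2.40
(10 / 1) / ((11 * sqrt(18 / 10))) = 10 * sqrt(5) / 33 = 0.68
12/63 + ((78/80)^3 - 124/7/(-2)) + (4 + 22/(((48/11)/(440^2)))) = 437284127233/448000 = 976080.64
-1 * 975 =-975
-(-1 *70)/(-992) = -35/496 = -0.07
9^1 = 9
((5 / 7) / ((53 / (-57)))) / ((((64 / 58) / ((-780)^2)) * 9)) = -34919625 / 742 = -47061.49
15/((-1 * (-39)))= 5/13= 0.38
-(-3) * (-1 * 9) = -27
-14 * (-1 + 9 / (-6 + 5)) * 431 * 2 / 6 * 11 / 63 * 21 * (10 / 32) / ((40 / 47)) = 7798945 / 288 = 27079.67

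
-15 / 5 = -3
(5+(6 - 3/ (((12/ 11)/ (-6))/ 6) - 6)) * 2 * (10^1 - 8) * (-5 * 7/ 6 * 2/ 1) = -14560/ 3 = -4853.33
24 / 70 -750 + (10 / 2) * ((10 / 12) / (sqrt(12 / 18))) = -26238 / 35 + 25 * sqrt(6) / 12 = -744.55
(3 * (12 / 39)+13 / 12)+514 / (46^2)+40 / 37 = 10169011 / 3053388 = 3.33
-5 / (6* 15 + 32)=-5 / 122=-0.04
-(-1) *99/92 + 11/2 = 605/92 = 6.58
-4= -4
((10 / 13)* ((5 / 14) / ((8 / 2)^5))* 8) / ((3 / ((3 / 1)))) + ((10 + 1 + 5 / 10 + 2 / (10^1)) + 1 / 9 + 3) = 7764517 / 524160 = 14.81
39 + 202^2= 40843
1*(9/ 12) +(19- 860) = -3361/ 4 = -840.25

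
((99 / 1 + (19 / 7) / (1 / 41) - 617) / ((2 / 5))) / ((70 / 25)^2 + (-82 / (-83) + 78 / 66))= -101.58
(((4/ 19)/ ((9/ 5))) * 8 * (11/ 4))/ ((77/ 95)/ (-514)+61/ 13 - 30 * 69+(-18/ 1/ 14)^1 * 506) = -102902800/ 108612876213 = -0.00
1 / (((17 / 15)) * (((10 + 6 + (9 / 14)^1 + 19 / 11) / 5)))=3850 / 16031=0.24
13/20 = 0.65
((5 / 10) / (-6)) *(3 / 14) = -1 / 56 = -0.02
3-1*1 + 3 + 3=8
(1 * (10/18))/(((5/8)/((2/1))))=16/9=1.78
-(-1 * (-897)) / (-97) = 897 / 97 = 9.25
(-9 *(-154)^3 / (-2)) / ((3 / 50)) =-273919800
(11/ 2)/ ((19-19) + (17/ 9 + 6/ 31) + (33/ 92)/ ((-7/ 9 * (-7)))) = 6917526/ 2702011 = 2.56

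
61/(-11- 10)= -61/21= -2.90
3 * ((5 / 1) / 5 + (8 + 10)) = 57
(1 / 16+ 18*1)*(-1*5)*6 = -4335 / 8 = -541.88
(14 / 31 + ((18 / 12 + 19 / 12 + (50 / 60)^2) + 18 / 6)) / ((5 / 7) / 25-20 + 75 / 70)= -20170 / 52731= -0.38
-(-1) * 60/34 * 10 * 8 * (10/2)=12000/17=705.88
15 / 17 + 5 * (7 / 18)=865 / 306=2.83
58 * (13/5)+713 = 4319/5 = 863.80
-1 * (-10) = 10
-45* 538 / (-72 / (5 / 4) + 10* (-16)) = 60525 / 544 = 111.26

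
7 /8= 0.88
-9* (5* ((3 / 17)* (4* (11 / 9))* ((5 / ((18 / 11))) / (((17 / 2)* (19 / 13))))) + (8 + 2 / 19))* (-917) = 1246168154 / 16473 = 75649.13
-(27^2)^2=-531441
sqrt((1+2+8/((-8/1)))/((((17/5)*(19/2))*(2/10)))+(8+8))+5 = 2*sqrt(425391)/323+5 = 9.04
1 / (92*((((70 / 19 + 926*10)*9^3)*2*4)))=0.00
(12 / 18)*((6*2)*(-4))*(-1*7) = 224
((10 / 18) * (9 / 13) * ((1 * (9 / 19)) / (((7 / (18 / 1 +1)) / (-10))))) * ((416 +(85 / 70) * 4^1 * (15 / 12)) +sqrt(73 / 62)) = -1329525 / 637-225 * sqrt(4526) / 2821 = -2092.53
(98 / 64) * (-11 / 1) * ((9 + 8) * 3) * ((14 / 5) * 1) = -2405.29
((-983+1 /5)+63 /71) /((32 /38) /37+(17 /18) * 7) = -4410918666 /29800475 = -148.02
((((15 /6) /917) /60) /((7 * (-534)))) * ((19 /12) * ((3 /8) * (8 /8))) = -19 /2632508928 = -0.00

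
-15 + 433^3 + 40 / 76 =1542471728 / 19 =81182722.53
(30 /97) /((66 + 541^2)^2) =30 /8312978182873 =0.00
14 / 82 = 7 / 41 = 0.17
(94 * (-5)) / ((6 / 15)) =-1175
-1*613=-613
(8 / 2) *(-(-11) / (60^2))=11 / 900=0.01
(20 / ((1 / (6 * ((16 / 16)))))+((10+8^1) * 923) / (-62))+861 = 22104 / 31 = 713.03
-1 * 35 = -35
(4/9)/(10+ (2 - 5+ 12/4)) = 0.04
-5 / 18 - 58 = -1049 / 18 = -58.28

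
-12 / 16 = -3 / 4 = -0.75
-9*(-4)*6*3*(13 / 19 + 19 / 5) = 276048 / 95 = 2905.77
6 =6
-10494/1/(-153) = 1166/17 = 68.59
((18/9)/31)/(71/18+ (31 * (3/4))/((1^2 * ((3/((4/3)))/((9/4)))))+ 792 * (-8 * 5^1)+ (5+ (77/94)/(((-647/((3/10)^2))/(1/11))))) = -0.00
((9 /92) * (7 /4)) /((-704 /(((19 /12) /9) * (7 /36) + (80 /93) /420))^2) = 935686921 /2060746484839612416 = 0.00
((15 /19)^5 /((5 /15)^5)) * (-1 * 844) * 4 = -622966950000 /2476099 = -251592.10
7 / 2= 3.50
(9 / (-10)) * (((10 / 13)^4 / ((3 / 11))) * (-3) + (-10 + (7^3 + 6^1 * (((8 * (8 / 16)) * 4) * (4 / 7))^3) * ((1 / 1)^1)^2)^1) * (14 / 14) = -433323428067 / 97964230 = -4423.28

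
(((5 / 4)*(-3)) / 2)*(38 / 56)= -285 / 224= -1.27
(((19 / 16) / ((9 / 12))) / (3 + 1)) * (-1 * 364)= -1729 / 12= -144.08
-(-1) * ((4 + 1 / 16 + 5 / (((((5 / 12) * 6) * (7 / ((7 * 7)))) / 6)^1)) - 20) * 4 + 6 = 1113 / 4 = 278.25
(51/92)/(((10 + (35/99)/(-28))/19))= 95931/90965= 1.05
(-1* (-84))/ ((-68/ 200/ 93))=-390600/ 17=-22976.47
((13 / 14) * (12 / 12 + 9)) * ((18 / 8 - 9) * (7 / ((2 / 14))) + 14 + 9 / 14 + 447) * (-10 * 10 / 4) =-5955625 / 196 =-30385.84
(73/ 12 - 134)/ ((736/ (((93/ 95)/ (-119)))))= 9517/ 6656384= 0.00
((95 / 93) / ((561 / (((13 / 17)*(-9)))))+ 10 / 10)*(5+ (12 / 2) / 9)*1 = 32438 / 5797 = 5.60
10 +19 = 29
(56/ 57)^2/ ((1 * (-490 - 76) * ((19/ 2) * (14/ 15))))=-1120/ 5823291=-0.00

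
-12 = -12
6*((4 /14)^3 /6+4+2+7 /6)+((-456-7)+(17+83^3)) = 195984720 /343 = 571384.02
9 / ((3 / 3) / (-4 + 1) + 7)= 27 / 20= 1.35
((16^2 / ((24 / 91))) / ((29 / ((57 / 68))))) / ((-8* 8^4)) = -1729 / 2019328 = -0.00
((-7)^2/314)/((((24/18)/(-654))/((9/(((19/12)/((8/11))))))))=-316.43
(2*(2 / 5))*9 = 36 / 5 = 7.20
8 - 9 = -1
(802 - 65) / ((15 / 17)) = 12529 / 15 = 835.27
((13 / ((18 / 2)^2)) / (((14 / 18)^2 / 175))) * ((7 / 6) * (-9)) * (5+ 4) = -8775 / 2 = -4387.50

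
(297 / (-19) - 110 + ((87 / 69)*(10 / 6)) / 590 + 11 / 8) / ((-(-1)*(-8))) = 76886773 / 4950336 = 15.53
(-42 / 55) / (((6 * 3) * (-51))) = 7 / 8415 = 0.00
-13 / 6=-2.17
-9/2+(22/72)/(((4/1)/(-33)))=-337/48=-7.02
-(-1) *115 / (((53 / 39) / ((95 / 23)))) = 18525 / 53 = 349.53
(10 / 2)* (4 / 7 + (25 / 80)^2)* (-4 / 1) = -5995 / 448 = -13.38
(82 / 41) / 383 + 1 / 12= 407 / 4596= 0.09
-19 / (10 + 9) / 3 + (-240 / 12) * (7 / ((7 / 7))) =-421 / 3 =-140.33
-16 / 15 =-1.07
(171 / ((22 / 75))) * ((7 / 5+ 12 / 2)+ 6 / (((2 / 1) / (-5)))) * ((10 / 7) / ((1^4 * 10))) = -48735 / 77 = -632.92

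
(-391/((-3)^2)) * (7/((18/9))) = -2737/18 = -152.06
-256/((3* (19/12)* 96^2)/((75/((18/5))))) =-125/1026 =-0.12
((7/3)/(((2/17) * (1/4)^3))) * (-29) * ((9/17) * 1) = -19488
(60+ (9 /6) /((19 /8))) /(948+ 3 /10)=3840 /60059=0.06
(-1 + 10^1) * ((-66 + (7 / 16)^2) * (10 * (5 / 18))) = -421175 / 256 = -1645.21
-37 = -37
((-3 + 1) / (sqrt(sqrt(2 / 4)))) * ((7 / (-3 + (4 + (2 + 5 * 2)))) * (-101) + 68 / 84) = 29252 * 2^(1 / 4) / 273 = 127.42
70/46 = 35/23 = 1.52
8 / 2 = 4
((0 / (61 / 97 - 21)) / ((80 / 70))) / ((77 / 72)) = 0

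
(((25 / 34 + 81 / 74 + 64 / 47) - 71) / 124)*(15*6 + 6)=-48110880 / 916453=-52.50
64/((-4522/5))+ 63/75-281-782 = -60042594/56525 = -1062.23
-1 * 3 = -3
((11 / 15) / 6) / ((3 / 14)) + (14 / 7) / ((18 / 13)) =272 / 135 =2.01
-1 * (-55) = 55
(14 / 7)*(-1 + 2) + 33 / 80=193 / 80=2.41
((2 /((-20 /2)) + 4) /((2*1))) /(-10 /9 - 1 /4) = -342 /245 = -1.40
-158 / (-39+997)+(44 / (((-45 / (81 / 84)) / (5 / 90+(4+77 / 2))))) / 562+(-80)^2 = 180894376183 / 28265790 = 6399.76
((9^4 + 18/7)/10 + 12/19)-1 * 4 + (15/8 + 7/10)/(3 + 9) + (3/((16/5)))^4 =85503618827/130744320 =653.98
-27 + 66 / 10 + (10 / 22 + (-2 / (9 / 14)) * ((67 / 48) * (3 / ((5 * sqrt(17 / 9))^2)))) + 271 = 4689561 / 18700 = 250.78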